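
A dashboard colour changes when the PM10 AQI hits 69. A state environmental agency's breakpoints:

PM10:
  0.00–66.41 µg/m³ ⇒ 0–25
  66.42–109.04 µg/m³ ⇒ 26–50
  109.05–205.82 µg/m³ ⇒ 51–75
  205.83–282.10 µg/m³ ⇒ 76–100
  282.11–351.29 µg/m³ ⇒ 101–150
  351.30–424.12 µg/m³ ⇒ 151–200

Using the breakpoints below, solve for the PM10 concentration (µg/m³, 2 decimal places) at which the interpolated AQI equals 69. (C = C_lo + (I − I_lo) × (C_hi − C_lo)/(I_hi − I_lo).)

AQI 69 lies in the 51–75 band, which corresponds to 109.05–205.82 µg/m³.
C = 109.05 + (69−51)×(205.82−109.05)/(75−51) = 109.05 + 18×96.77/24 ≈ 181.6275 µg/m³ → 181.63 µg/m³ to 2 dp.

181.63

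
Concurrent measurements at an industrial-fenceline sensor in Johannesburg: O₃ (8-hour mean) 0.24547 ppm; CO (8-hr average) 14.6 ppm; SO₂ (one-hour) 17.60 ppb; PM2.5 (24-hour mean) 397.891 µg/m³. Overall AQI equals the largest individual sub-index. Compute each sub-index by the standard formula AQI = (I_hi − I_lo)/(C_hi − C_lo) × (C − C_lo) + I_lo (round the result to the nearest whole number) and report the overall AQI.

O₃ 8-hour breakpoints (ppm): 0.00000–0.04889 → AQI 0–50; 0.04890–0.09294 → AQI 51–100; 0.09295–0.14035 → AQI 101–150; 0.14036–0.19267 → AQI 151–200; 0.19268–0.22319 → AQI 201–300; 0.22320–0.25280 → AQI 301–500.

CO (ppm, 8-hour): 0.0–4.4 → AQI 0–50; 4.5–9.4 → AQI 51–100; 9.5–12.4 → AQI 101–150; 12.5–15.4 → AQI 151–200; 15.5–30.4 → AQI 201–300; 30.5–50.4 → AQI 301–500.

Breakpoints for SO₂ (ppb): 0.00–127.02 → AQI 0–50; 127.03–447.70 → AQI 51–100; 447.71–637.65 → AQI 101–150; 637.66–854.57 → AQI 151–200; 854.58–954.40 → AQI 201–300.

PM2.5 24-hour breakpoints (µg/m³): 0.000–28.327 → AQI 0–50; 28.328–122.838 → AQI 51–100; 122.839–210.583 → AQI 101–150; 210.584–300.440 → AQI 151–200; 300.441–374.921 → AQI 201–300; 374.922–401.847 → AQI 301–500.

471

O₃: 0.24547 ∈ [0.22320, 0.25280] ↔ index [301, 500].
301 + (0.24547−0.22320)·(500−301)/(0.25280−0.22320) = 301 + 0.02227·199/0.02960 ≈ 450.72, so AQI = 451.
CO: 14.6 ∈ [12.5, 15.4] ↔ index [151, 200].
151 + (14.6−12.5)·(200−151)/(15.4−12.5) = 151 + 2.1·49/2.9 ≈ 186.48, so AQI = 186.
SO₂ 17.60: bracket 0.00–127.02 → index 0–50; slope 50/127.02, offset 17.60.
AQI = 0 + 50/127.02·17.60 ≈ 6.93 ⇒ 7.
PM2.5: row 374.922–401.847 (AQI 301–500). (500−301)·(397.891−374.922)/(401.847−374.922) + 301 = 199·22.969/26.925 + 301 ≈ 470.76 → 471.
Sub-indices: O₃→451, CO→186, SO₂→7, PM2.5→471. Overall AQI = max = 471; dominant pollutant is PM2.5.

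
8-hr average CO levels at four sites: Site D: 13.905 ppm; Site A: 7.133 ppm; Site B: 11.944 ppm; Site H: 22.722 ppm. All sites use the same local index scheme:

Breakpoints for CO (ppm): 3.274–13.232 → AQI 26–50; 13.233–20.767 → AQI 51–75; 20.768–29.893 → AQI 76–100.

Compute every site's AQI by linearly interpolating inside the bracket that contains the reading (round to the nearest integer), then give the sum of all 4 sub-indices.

216

Site D 13.905: bracket 13.233–20.767 → index 51–75; slope 24/7.534, offset 0.672.
AQI = 51 + 24/7.534·0.672 ≈ 53.14 ⇒ 53.
Site A: 7.133 ∈ [3.274, 13.232] ↔ index [26, 50].
26 + (7.133−3.274)·(50−26)/(13.232−3.274) = 26 + 3.859·24/9.958 ≈ 35.30, so AQI = 35.
Site B: row 3.274–13.232 (AQI 26–50). (50−26)·(11.944−3.274)/(13.232−3.274) + 26 = 24·8.670/9.958 + 26 ≈ 46.90 → 47.
Site H: 22.722 lies in 20.768–29.893, so I_lo=76, I_hi=100, C_lo=20.768, C_hi=29.893.
(100−76)/(29.893−20.768) × (22.722−20.768) + 76 = 24/9.125 × 1.954 + 76 ≈ 81.14 → 81.
AQIs: Site D=53, Site A=35, Site B=47, Site H=81. Sum = 53 + 35 + 47 + 81 = 216.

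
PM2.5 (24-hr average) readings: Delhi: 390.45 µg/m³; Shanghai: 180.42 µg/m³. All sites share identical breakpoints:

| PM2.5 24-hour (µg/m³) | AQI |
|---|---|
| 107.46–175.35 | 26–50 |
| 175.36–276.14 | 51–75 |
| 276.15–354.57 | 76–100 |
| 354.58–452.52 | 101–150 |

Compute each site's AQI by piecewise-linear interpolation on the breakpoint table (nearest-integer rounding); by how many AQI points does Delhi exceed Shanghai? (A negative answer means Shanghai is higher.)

67

Delhi: 390.45 lies in 354.58–452.52, so I_lo=101, I_hi=150, C_lo=354.58, C_hi=452.52.
(150−101)/(452.52−354.58) × (390.45−354.58) + 101 = 49/97.94 × 35.87 + 101 ≈ 118.95 → 119.
Shanghai: 180.42 lies in 175.36–276.14, so I_lo=51, I_hi=75, C_lo=175.36, C_hi=276.14.
(75−51)/(276.14−175.36) × (180.42−175.36) + 51 = 24/100.78 × 5.06 + 51 ≈ 52.21 → 52.
AQIs: Delhi=119, Shanghai=52. Delhi (119) − Shanghai (52) = 67.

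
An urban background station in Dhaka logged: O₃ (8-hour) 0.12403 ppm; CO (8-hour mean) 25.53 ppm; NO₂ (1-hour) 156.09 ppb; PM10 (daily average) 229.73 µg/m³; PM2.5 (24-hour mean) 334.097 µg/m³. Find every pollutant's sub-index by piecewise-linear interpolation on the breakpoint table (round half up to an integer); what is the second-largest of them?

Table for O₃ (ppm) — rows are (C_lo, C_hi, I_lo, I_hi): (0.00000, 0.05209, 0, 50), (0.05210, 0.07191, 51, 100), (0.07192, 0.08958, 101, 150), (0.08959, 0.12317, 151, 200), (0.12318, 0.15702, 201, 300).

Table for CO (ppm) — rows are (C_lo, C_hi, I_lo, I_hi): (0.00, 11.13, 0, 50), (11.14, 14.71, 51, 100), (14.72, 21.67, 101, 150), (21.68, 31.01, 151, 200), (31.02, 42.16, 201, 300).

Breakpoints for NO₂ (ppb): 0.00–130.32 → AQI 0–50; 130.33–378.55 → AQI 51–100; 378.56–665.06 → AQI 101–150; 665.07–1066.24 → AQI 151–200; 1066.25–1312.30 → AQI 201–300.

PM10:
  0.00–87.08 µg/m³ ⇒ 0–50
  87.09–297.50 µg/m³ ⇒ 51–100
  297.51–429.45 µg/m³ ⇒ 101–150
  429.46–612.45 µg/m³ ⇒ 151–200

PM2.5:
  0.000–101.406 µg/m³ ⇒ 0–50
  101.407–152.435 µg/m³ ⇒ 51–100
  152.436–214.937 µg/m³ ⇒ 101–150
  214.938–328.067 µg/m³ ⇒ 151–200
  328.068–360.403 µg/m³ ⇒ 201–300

203

O₃: row 0.12318–0.15702 (AQI 201–300). (300−201)·(0.12403−0.12318)/(0.15702−0.12318) + 201 = 99·0.00085/0.03384 + 201 ≈ 203.49 → 203.
CO 25.53: bracket 21.68–31.01 → index 151–200; slope 49/9.33, offset 3.85.
AQI = 151 + 49/9.33·3.85 ≈ 171.22 ⇒ 171.
NO₂: 156.09 lies in 130.33–378.55, so I_lo=51, I_hi=100, C_lo=130.33, C_hi=378.55.
(100−51)/(378.55−130.33) × (156.09−130.33) + 51 = 49/248.22 × 25.76 + 51 ≈ 56.09 → 56.
PM10: row 87.09–297.50 (AQI 51–100). (100−51)·(229.73−87.09)/(297.50−87.09) + 51 = 49·142.64/210.41 + 51 ≈ 84.22 → 84.
PM2.5: 334.097 ∈ [328.068, 360.403] ↔ index [201, 300].
201 + (334.097−328.068)·(300−201)/(360.403−328.068) = 201 + 6.029·99/32.335 ≈ 219.46, so AQI = 219.
Sub-indices: O₃→203, CO→171, NO₂→56, PM10→84, PM2.5→219. Ranked high→low: 219, 203, 171, 84, 56. Second-highest sub-index = 203.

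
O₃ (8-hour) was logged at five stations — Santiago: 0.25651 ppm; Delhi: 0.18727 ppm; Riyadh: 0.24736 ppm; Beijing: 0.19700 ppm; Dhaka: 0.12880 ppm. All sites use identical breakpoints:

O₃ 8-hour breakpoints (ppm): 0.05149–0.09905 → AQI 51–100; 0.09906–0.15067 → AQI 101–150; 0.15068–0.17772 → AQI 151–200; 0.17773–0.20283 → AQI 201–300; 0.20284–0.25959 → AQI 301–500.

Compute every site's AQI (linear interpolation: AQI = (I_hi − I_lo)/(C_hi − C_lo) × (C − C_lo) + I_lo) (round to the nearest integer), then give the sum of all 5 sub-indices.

1591

Santiago: 0.25651 lies in 0.20284–0.25959, so I_lo=301, I_hi=500, C_lo=0.20284, C_hi=0.25959.
(500−301)/(0.25959−0.20284) × (0.25651−0.20284) + 301 = 199/0.05675 × 0.05367 + 301 ≈ 489.20 → 489.
Delhi 0.18727: bracket 0.17773–0.20283 → index 201–300; slope 99/0.02510, offset 0.00954.
AQI = 201 + 99/0.02510·0.00954 ≈ 238.63 ⇒ 239.
Riyadh: 0.24736 lies in 0.20284–0.25959, so I_lo=301, I_hi=500, C_lo=0.20284, C_hi=0.25959.
(500−301)/(0.25959−0.20284) × (0.24736−0.20284) + 301 = 199/0.05675 × 0.04452 + 301 ≈ 457.11 → 457.
Beijing: 0.19700 lies in 0.17773–0.20283, so I_lo=201, I_hi=300, C_lo=0.17773, C_hi=0.20283.
(300−201)/(0.20283−0.17773) × (0.19700−0.17773) + 201 = 99/0.02510 × 0.01927 + 201 ≈ 277.01 → 277.
Dhaka: row 0.09906–0.15067 (AQI 101–150). (150−101)·(0.12880−0.09906)/(0.15067−0.09906) + 101 = 49·0.02974/0.05161 + 101 ≈ 129.24 → 129.
AQIs: Santiago=489, Delhi=239, Riyadh=457, Beijing=277, Dhaka=129. Sum = 489 + 239 + 457 + 277 + 129 = 1591.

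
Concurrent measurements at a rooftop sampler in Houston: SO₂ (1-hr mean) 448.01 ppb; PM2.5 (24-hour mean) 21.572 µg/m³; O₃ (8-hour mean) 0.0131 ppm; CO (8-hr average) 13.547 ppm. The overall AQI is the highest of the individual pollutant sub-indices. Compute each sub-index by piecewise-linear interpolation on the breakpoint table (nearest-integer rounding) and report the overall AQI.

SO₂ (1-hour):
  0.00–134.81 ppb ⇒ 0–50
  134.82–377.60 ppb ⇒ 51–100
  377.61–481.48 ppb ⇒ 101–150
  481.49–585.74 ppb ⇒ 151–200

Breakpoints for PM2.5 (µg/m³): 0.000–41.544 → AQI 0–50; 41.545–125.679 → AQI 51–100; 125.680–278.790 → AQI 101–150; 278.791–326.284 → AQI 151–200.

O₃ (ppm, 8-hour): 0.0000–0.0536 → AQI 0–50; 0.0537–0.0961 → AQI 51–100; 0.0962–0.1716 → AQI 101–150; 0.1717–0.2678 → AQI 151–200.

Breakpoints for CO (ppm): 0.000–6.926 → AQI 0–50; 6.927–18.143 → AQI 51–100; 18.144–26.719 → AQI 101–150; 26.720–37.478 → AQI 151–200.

SO₂: 448.01 lies in 377.61–481.48, so I_lo=101, I_hi=150, C_lo=377.61, C_hi=481.48.
(150−101)/(481.48−377.61) × (448.01−377.61) + 101 = 49/103.87 × 70.40 + 101 ≈ 134.21 → 134.
PM2.5: 21.572 ∈ [0.000, 41.544] ↔ index [0, 50].
0 + (21.572−0.000)·(50−0)/(41.544−0.000) = 0 + 21.572·50/41.544 ≈ 25.96, so AQI = 26.
O₃: 0.0131 ∈ [0.0000, 0.0536] ↔ index [0, 50].
0 + (0.0131−0.0000)·(50−0)/(0.0536−0.0000) = 0 + 0.0131·50/0.0536 ≈ 12.22, so AQI = 12.
CO: row 6.927–18.143 (AQI 51–100). (100−51)·(13.547−6.927)/(18.143−6.927) + 51 = 49·6.620/11.216 + 51 ≈ 79.92 → 80.
Sub-indices: SO₂→134, PM2.5→26, O₃→12, CO→80. Overall AQI = max = 134; dominant pollutant is SO₂.

134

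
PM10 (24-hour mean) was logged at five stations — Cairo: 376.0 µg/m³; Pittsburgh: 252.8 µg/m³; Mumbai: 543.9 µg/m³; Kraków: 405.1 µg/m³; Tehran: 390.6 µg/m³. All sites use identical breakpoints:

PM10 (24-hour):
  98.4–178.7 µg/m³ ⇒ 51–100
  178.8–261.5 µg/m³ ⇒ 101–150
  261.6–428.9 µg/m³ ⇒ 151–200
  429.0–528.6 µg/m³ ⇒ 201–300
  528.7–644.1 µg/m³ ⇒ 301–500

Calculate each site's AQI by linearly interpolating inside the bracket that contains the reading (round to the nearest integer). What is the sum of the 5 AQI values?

1039

Cairo: row 261.6–428.9 (AQI 151–200). (200−151)·(376.0−261.6)/(428.9−261.6) + 151 = 49·114.4/167.3 + 151 ≈ 184.51 → 185.
Pittsburgh: 252.8 lies in 178.8–261.5, so I_lo=101, I_hi=150, C_lo=178.8, C_hi=261.5.
(150−101)/(261.5−178.8) × (252.8−178.8) + 101 = 49/82.7 × 74.0 + 101 ≈ 144.85 → 145.
Mumbai: 543.9 lies in 528.7–644.1, so I_lo=301, I_hi=500, C_lo=528.7, C_hi=644.1.
(500−301)/(644.1−528.7) × (543.9−528.7) + 301 = 199/115.4 × 15.2 + 301 ≈ 327.21 → 327.
Kraków: 405.1 ∈ [261.6, 428.9] ↔ index [151, 200].
151 + (405.1−261.6)·(200−151)/(428.9−261.6) = 151 + 143.5·49/167.3 ≈ 193.03, so AQI = 193.
Tehran: 390.6 lies in 261.6–428.9, so I_lo=151, I_hi=200, C_lo=261.6, C_hi=428.9.
(200−151)/(428.9−261.6) × (390.6−261.6) + 151 = 49/167.3 × 129.0 + 151 ≈ 188.78 → 189.
AQIs: Cairo=185, Pittsburgh=145, Mumbai=327, Kraków=193, Tehran=189. Sum = 185 + 145 + 327 + 193 + 189 = 1039.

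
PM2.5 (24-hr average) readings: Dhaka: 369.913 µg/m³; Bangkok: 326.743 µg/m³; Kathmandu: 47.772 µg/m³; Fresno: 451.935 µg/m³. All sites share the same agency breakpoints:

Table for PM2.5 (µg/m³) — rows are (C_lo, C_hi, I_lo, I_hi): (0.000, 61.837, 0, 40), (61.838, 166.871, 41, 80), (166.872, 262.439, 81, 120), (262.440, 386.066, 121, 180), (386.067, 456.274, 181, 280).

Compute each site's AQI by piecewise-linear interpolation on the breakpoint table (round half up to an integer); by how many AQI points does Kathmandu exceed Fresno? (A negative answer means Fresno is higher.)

Dhaka: 369.913 ∈ [262.440, 386.066] ↔ index [121, 180].
121 + (369.913−262.440)·(180−121)/(386.066−262.440) = 121 + 107.473·59/123.626 ≈ 172.29, so AQI = 172.
Bangkok: 326.743 lies in 262.440–386.066, so I_lo=121, I_hi=180, C_lo=262.440, C_hi=386.066.
(180−121)/(386.066−262.440) × (326.743−262.440) + 121 = 59/123.626 × 64.303 + 121 ≈ 151.69 → 152.
Kathmandu: 47.772 ∈ [0.000, 61.837] ↔ index [0, 40].
0 + (47.772−0.000)·(40−0)/(61.837−0.000) = 0 + 47.772·40/61.837 ≈ 30.90, so AQI = 31.
Fresno: 451.935 lies in 386.067–456.274, so I_lo=181, I_hi=280, C_lo=386.067, C_hi=456.274.
(280−181)/(456.274−386.067) × (451.935−386.067) + 181 = 99/70.207 × 65.868 + 181 ≈ 273.88 → 274.
AQIs: Dhaka=172, Bangkok=152, Kathmandu=31, Fresno=274. Kathmandu (31) − Fresno (274) = -243.

-243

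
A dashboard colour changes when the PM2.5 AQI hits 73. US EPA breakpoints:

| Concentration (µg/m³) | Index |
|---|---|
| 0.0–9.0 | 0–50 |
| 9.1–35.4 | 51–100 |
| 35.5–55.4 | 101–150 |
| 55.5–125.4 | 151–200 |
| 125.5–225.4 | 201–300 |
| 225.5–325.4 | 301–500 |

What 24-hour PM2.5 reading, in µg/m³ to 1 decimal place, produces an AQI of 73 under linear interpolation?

AQI 73 lies in the 51–100 band, which corresponds to 9.1–35.4 µg/m³.
C = 9.1 + (73−51)×(35.4−9.1)/(100−51) = 9.1 + 22×26.3/49 ≈ 20.908 µg/m³ → 20.9 µg/m³ to 1 dp.

20.9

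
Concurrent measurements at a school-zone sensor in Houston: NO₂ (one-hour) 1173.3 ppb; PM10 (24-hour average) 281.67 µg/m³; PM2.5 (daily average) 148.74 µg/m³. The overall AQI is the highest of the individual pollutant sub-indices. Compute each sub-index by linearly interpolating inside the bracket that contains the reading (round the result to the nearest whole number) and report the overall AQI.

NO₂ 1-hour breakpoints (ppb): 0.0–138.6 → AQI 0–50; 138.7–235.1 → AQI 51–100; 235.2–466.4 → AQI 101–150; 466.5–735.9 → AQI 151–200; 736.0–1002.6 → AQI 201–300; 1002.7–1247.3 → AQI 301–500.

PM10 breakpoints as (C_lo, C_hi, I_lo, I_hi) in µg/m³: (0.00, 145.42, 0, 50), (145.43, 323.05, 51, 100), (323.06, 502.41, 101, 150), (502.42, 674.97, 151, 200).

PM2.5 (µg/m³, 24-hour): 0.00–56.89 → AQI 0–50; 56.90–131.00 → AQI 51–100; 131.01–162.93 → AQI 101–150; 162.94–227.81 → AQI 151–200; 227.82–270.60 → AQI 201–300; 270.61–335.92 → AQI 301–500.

NO₂: row 1002.7–1247.3 (AQI 301–500). (500−301)·(1173.3−1002.7)/(1247.3−1002.7) + 301 = 199·170.6/244.6 + 301 ≈ 439.80 → 440.
PM10: 281.67 ∈ [145.43, 323.05] ↔ index [51, 100].
51 + (281.67−145.43)·(100−51)/(323.05−145.43) = 51 + 136.24·49/177.62 ≈ 88.58, so AQI = 89.
PM2.5: 148.74 ∈ [131.01, 162.93] ↔ index [101, 150].
101 + (148.74−131.01)·(150−101)/(162.93−131.01) = 101 + 17.73·49/31.92 ≈ 128.22, so AQI = 128.
Sub-indices: NO₂→440, PM10→89, PM2.5→128. Overall AQI = max = 440; dominant pollutant is NO₂.
AQI 440: Hazardous.

440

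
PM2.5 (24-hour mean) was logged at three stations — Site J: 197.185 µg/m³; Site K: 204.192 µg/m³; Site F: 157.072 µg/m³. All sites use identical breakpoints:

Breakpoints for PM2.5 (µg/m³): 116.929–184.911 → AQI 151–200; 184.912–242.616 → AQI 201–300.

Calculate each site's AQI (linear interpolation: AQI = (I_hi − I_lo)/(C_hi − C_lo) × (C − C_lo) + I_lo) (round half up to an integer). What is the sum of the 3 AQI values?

Site J: 197.185 lies in 184.912–242.616, so I_lo=201, I_hi=300, C_lo=184.912, C_hi=242.616.
(300−201)/(242.616−184.912) × (197.185−184.912) + 201 = 99/57.704 × 12.273 + 201 ≈ 222.06 → 222.
Site K: row 184.912–242.616 (AQI 201–300). (300−201)·(204.192−184.912)/(242.616−184.912) + 201 = 99·19.280/57.704 + 201 ≈ 234.08 → 234.
Site F: 157.072 lies in 116.929–184.911, so I_lo=151, I_hi=200, C_lo=116.929, C_hi=184.911.
(200−151)/(184.911−116.929) × (157.072−116.929) + 151 = 49/67.982 × 40.143 + 151 ≈ 179.93 → 180.
AQIs: Site J=222, Site K=234, Site F=180. Sum = 222 + 234 + 180 = 636.

636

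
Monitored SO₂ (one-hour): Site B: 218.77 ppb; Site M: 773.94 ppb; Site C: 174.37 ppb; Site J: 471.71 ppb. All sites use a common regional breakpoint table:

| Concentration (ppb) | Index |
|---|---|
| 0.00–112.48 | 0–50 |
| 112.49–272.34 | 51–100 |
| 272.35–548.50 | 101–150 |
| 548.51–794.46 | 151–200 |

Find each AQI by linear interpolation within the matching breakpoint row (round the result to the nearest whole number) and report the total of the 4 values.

Site B: row 112.49–272.34 (AQI 51–100). (100−51)·(218.77−112.49)/(272.34−112.49) + 51 = 49·106.28/159.85 + 51 ≈ 83.58 → 84.
Site M: 773.94 lies in 548.51–794.46, so I_lo=151, I_hi=200, C_lo=548.51, C_hi=794.46.
(200−151)/(794.46−548.51) × (773.94−548.51) + 151 = 49/245.95 × 225.43 + 151 ≈ 195.91 → 196.
Site C: row 112.49–272.34 (AQI 51–100). (100−51)·(174.37−112.49)/(272.34−112.49) + 51 = 49·61.88/159.85 + 51 ≈ 69.97 → 70.
Site J: 471.71 lies in 272.35–548.50, so I_lo=101, I_hi=150, C_lo=272.35, C_hi=548.50.
(150−101)/(548.50−272.35) × (471.71−272.35) + 101 = 49/276.15 × 199.36 + 101 ≈ 136.37 → 136.
AQIs: Site B=84, Site M=196, Site C=70, Site J=136. Sum = 84 + 196 + 70 + 136 = 486.

486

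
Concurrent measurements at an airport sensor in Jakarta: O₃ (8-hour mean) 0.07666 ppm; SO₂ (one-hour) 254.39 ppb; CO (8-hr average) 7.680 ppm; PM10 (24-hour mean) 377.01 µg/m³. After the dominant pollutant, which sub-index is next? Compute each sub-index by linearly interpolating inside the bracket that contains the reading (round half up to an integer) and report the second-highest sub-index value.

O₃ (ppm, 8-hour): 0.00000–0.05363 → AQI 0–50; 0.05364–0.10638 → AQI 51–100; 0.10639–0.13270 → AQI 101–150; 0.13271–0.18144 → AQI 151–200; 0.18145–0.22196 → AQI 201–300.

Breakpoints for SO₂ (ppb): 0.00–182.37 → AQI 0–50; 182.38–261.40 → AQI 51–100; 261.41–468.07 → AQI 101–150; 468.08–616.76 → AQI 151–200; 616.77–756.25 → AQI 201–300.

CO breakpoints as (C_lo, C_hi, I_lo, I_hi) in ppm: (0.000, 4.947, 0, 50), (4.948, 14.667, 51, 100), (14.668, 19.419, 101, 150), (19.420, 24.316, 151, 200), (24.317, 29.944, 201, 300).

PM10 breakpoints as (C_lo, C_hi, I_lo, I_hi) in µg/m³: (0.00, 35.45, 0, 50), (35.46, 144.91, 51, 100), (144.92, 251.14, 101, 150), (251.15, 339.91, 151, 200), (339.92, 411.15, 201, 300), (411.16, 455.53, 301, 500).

96

O₃ 0.07666: bracket 0.05364–0.10638 → index 51–100; slope 49/0.05274, offset 0.02302.
AQI = 51 + 49/0.05274·0.02302 ≈ 72.39 ⇒ 72.
SO₂: 254.39 ∈ [182.38, 261.40] ↔ index [51, 100].
51 + (254.39−182.38)·(100−51)/(261.40−182.38) = 51 + 72.01·49/79.02 ≈ 95.65, so AQI = 96.
CO: row 4.948–14.667 (AQI 51–100). (100−51)·(7.680−4.948)/(14.667−4.948) + 51 = 49·2.732/9.719 + 51 ≈ 64.77 → 65.
PM10 377.01: bracket 339.92–411.15 → index 201–300; slope 99/71.23, offset 37.09.
AQI = 201 + 99/71.23·37.09 ≈ 252.55 ⇒ 253.
Sub-indices: O₃→72, SO₂→96, CO→65, PM10→253. Ranked high→low: 253, 96, 72, 65. Second-highest sub-index = 96.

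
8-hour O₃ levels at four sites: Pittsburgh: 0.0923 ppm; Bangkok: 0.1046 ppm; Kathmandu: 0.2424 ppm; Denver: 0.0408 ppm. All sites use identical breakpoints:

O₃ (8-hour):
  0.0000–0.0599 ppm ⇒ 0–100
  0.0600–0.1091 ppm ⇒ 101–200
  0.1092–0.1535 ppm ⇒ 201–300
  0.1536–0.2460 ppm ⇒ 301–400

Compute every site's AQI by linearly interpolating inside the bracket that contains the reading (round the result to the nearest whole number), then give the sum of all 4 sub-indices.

Pittsburgh: 0.0923 lies in 0.0600–0.1091, so I_lo=101, I_hi=200, C_lo=0.0600, C_hi=0.1091.
(200−101)/(0.1091−0.0600) × (0.0923−0.0600) + 101 = 99/0.0491 × 0.0323 + 101 ≈ 166.13 → 166.
Bangkok 0.1046: bracket 0.0600–0.1091 → index 101–200; slope 99/0.0491, offset 0.0446.
AQI = 101 + 99/0.0491·0.0446 ≈ 190.93 ⇒ 191.
Kathmandu: 0.2424 lies in 0.1536–0.2460, so I_lo=301, I_hi=400, C_lo=0.1536, C_hi=0.2460.
(400−301)/(0.2460−0.1536) × (0.2424−0.1536) + 301 = 99/0.0924 × 0.0888 + 301 ≈ 396.14 → 396.
Denver 0.0408: bracket 0.0000–0.0599 → index 0–100; slope 100/0.0599, offset 0.0408.
AQI = 0 + 100/0.0599·0.0408 ≈ 68.11 ⇒ 68.
AQIs: Pittsburgh=166, Bangkok=191, Kathmandu=396, Denver=68. Sum = 166 + 191 + 396 + 68 = 821.

821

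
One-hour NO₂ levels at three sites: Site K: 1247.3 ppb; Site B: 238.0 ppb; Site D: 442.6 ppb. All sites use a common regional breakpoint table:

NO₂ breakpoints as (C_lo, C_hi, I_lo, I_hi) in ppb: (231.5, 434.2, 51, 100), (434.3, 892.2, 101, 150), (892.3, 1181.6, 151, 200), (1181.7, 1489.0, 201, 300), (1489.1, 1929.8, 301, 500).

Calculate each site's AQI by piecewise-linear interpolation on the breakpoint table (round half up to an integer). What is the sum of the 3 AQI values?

377

Site K 1247.3: bracket 1181.7–1489.0 → index 201–300; slope 99/307.3, offset 65.6.
AQI = 201 + 99/307.3·65.6 ≈ 222.13 ⇒ 222.
Site B: 238.0 ∈ [231.5, 434.2] ↔ index [51, 100].
51 + (238.0−231.5)·(100−51)/(434.2−231.5) = 51 + 6.5·49/202.7 ≈ 52.57, so AQI = 53.
Site D: 442.6 lies in 434.3–892.2, so I_lo=101, I_hi=150, C_lo=434.3, C_hi=892.2.
(150−101)/(892.2−434.3) × (442.6−434.3) + 101 = 49/457.9 × 8.3 + 101 ≈ 101.89 → 102.
AQIs: Site K=222, Site B=53, Site D=102. Sum = 222 + 53 + 102 = 377.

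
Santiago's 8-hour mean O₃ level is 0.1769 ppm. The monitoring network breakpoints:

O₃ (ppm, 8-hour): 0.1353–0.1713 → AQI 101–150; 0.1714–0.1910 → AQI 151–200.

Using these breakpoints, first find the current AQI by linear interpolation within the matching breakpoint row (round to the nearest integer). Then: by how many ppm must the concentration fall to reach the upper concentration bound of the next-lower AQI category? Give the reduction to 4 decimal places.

0.0056

O₃ 0.1769: bracket 0.1714–0.1910 → index 151–200; slope 49/0.0196, offset 0.0055.
AQI = 151 + 49/0.0196·0.0055 ≈ 164.75 ⇒ 165.
Current AQI 165 is in the Unhealthy range (151–200). The next-lower category tops out at AQI 150, whose upper concentration bound is 0.1713 ppm.
Reduction needed = 0.1769 − 0.1713 = 0.0056 ppm.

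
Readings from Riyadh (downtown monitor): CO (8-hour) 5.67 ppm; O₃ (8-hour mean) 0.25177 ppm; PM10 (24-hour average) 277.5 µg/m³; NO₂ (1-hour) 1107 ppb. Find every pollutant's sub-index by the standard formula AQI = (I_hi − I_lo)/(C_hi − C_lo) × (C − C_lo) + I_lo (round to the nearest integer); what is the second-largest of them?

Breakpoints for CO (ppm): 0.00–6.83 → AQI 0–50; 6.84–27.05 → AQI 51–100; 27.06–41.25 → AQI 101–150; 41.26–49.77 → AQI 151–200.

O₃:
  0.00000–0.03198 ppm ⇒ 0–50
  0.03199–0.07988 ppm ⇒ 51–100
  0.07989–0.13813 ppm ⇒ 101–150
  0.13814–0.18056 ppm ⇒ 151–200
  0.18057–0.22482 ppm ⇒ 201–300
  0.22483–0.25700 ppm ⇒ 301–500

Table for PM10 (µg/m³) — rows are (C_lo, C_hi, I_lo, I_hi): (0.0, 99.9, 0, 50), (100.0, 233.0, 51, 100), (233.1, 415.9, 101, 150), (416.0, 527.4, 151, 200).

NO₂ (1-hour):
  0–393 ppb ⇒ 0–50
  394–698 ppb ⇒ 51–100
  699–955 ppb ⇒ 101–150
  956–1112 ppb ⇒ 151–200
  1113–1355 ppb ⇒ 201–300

CO: 5.67 lies in 0.00–6.83, so I_lo=0, I_hi=50, C_lo=0.00, C_hi=6.83.
(50−0)/(6.83−0.00) × (5.67−0.00) + 0 = 50/6.83 × 5.67 + 0 ≈ 41.51 → 42.
O₃: 0.25177 ∈ [0.22483, 0.25700] ↔ index [301, 500].
301 + (0.25177−0.22483)·(500−301)/(0.25700−0.22483) = 301 + 0.02694·199/0.03217 ≈ 467.65, so AQI = 468.
PM10 277.5: bracket 233.1–415.9 → index 101–150; slope 49/182.8, offset 44.4.
AQI = 101 + 49/182.8·44.4 ≈ 112.90 ⇒ 113.
NO₂: row 956–1112 (AQI 151–200). (200−151)·(1107−956)/(1112−956) + 151 = 49·151/156 + 151 ≈ 198.43 → 198.
Sub-indices: CO→42, O₃→468, PM10→113, NO₂→198. Ranked high→low: 468, 198, 113, 42. Second-highest sub-index = 198.

198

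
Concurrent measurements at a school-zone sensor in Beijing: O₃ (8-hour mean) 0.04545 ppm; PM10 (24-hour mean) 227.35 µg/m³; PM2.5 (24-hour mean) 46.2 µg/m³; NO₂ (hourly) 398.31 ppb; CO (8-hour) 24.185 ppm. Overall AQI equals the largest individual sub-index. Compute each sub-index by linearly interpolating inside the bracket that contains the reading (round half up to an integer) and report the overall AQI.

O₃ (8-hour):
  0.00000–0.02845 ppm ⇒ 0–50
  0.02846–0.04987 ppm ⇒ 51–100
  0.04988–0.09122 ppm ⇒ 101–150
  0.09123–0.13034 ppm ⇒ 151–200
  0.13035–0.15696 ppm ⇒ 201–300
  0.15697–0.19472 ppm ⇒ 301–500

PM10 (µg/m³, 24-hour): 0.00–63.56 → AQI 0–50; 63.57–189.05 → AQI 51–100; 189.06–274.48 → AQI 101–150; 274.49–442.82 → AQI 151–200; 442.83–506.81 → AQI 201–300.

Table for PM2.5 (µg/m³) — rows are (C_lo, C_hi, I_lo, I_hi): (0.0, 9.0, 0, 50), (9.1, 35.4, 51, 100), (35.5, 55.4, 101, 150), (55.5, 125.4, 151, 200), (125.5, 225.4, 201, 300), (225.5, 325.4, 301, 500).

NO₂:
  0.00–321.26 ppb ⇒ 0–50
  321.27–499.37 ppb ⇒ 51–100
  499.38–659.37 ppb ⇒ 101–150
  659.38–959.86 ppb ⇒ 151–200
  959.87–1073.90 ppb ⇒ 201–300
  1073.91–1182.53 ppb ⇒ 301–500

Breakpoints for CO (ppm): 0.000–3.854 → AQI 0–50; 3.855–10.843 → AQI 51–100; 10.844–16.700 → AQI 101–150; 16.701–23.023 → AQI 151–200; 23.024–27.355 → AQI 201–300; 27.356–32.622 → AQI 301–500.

O₃: 0.04545 ∈ [0.02846, 0.04987] ↔ index [51, 100].
51 + (0.04545−0.02846)·(100−51)/(0.04987−0.02846) = 51 + 0.01699·49/0.02141 ≈ 89.88, so AQI = 90.
PM10: row 189.06–274.48 (AQI 101–150). (150−101)·(227.35−189.06)/(274.48−189.06) + 101 = 49·38.29/85.42 + 101 ≈ 122.96 → 123.
PM2.5: row 35.5–55.4 (AQI 101–150). (150−101)·(46.2−35.5)/(55.4−35.5) + 101 = 49·10.7/19.9 + 101 ≈ 127.35 → 127.
NO₂: row 321.27–499.37 (AQI 51–100). (100−51)·(398.31−321.27)/(499.37−321.27) + 51 = 49·77.04/178.10 + 51 ≈ 72.20 → 72.
CO 24.185: bracket 23.024–27.355 → index 201–300; slope 99/4.331, offset 1.161.
AQI = 201 + 99/4.331·1.161 ≈ 227.54 ⇒ 228.
Sub-indices: O₃→90, PM10→123, PM2.5→127, NO₂→72, CO→228. Overall AQI = max = 228; dominant pollutant is CO.
AQI 228: Very Unhealthy.

228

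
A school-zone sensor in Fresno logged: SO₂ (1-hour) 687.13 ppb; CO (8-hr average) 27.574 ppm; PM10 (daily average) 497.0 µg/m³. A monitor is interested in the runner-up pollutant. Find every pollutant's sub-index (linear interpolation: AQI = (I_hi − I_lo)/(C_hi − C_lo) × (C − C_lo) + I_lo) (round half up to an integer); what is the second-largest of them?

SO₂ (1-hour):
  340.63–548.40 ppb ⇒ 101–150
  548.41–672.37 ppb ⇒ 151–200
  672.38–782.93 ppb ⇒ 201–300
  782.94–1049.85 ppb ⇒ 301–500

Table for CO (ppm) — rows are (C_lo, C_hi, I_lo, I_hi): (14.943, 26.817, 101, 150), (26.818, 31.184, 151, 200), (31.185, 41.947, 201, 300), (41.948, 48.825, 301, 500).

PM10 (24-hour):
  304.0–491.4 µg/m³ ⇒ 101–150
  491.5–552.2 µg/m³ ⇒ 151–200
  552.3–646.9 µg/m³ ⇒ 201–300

159

SO₂: 687.13 lies in 672.38–782.93, so I_lo=201, I_hi=300, C_lo=672.38, C_hi=782.93.
(300−201)/(782.93−672.38) × (687.13−672.38) + 201 = 99/110.55 × 14.75 + 201 ≈ 214.21 → 214.
CO: row 26.818–31.184 (AQI 151–200). (200−151)·(27.574−26.818)/(31.184−26.818) + 151 = 49·0.756/4.366 + 151 ≈ 159.48 → 159.
PM10: 497.0 lies in 491.5–552.2, so I_lo=151, I_hi=200, C_lo=491.5, C_hi=552.2.
(200−151)/(552.2−491.5) × (497.0−491.5) + 151 = 49/60.7 × 5.5 + 151 ≈ 155.44 → 155.
Sub-indices: SO₂→214, CO→159, PM10→155. Ranked high→low: 214, 159, 155. Second-highest sub-index = 159.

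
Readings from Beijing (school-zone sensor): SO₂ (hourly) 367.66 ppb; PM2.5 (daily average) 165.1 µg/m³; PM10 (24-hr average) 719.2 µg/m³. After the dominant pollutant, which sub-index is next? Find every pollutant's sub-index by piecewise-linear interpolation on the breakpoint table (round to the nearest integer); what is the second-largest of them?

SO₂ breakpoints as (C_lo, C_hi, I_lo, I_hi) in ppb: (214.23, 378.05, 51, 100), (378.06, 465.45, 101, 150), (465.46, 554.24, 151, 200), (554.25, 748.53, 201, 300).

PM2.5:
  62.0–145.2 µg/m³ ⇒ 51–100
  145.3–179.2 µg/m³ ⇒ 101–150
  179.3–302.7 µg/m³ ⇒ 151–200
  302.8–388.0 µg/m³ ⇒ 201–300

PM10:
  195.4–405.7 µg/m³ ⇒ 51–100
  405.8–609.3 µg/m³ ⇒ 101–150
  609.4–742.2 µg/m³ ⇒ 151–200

130

SO₂: row 214.23–378.05 (AQI 51–100). (100−51)·(367.66−214.23)/(378.05−214.23) + 51 = 49·153.43/163.82 + 51 ≈ 96.89 → 97.
PM2.5: 165.1 lies in 145.3–179.2, so I_lo=101, I_hi=150, C_lo=145.3, C_hi=179.2.
(150−101)/(179.2−145.3) × (165.1−145.3) + 101 = 49/33.9 × 19.8 + 101 ≈ 129.62 → 130.
PM10 719.2: bracket 609.4–742.2 → index 151–200; slope 49/132.8, offset 109.8.
AQI = 151 + 49/132.8·109.8 ≈ 191.51 ⇒ 192.
Sub-indices: SO₂→97, PM2.5→130, PM10→192. Ranked high→low: 192, 130, 97. Second-highest sub-index = 130.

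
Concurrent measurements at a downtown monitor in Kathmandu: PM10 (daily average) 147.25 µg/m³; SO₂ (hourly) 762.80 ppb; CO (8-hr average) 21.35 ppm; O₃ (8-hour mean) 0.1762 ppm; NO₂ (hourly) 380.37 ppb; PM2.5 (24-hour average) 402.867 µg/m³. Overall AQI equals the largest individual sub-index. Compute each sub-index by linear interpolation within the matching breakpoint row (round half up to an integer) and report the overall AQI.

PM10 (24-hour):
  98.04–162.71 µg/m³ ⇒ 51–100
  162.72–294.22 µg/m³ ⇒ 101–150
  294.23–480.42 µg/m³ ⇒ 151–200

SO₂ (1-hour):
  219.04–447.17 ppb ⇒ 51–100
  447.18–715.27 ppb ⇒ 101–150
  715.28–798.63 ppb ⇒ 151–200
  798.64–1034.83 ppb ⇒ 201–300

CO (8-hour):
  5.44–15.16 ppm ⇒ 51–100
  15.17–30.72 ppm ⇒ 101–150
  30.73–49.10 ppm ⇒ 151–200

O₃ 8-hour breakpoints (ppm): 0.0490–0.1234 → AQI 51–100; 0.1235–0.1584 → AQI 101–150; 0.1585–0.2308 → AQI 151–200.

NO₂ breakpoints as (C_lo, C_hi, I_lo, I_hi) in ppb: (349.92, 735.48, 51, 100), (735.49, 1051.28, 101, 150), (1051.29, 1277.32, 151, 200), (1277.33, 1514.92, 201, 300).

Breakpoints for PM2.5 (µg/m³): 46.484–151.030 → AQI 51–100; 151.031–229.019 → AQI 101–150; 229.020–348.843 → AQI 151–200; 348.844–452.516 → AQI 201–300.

PM10: row 98.04–162.71 (AQI 51–100). (100−51)·(147.25−98.04)/(162.71−98.04) + 51 = 49·49.21/64.67 + 51 ≈ 88.29 → 88.
SO₂ 762.80: bracket 715.28–798.63 → index 151–200; slope 49/83.35, offset 47.52.
AQI = 151 + 49/83.35·47.52 ≈ 178.94 ⇒ 179.
CO 21.35: bracket 15.17–30.72 → index 101–150; slope 49/15.55, offset 6.18.
AQI = 101 + 49/15.55·6.18 ≈ 120.47 ⇒ 120.
O₃: 0.1762 ∈ [0.1585, 0.2308] ↔ index [151, 200].
151 + (0.1762−0.1585)·(200−151)/(0.2308−0.1585) = 151 + 0.0177·49/0.0723 ≈ 163.00, so AQI = 163.
NO₂: row 349.92–735.48 (AQI 51–100). (100−51)·(380.37−349.92)/(735.48−349.92) + 51 = 49·30.45/385.56 + 51 ≈ 54.87 → 55.
PM2.5: 402.867 ∈ [348.844, 452.516] ↔ index [201, 300].
201 + (402.867−348.844)·(300−201)/(452.516−348.844) = 201 + 54.023·99/103.672 ≈ 252.59, so AQI = 253.
Sub-indices: PM10→88, SO₂→179, CO→120, O₃→163, NO₂→55, PM2.5→253. Overall AQI = max = 253; dominant pollutant is PM2.5.

253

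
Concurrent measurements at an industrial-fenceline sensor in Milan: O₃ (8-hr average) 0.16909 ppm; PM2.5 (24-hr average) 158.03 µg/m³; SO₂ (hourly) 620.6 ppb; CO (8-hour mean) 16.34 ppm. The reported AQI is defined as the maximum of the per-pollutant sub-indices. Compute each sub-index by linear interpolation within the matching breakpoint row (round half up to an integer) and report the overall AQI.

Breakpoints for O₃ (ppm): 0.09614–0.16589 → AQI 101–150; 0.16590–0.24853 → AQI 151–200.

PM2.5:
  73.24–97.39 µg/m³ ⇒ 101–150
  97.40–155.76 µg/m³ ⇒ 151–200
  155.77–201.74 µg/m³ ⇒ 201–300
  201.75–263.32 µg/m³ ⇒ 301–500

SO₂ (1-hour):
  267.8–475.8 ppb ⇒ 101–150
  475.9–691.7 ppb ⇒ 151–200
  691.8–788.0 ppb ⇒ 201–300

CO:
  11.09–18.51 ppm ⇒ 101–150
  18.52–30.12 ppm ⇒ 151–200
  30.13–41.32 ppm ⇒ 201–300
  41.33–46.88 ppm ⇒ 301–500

O₃ 0.16909: bracket 0.16590–0.24853 → index 151–200; slope 49/0.08263, offset 0.00319.
AQI = 151 + 49/0.08263·0.00319 ≈ 152.89 ⇒ 153.
PM2.5 158.03: bracket 155.77–201.74 → index 201–300; slope 99/45.97, offset 2.26.
AQI = 201 + 99/45.97·2.26 ≈ 205.87 ⇒ 206.
SO₂ 620.6: bracket 475.9–691.7 → index 151–200; slope 49/215.8, offset 144.7.
AQI = 151 + 49/215.8·144.7 ≈ 183.86 ⇒ 184.
CO 16.34: bracket 11.09–18.51 → index 101–150; slope 49/7.42, offset 5.25.
AQI = 101 + 49/7.42·5.25 ≈ 135.67 ⇒ 136.
Sub-indices: O₃→153, PM2.5→206, SO₂→184, CO→136. Overall AQI = max = 206; dominant pollutant is PM2.5.

206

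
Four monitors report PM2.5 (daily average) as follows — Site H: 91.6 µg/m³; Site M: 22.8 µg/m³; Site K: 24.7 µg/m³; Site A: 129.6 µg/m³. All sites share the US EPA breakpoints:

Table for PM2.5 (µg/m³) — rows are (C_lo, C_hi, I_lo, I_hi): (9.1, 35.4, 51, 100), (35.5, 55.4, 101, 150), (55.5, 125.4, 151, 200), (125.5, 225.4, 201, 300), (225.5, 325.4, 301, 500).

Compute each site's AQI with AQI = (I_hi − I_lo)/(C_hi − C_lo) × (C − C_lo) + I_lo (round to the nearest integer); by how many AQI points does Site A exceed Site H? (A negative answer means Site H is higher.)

Site H 91.6: bracket 55.5–125.4 → index 151–200; slope 49/69.9, offset 36.1.
AQI = 151 + 49/69.9·36.1 ≈ 176.31 ⇒ 176.
Site M: 22.8 ∈ [9.1, 35.4] ↔ index [51, 100].
51 + (22.8−9.1)·(100−51)/(35.4−9.1) = 51 + 13.7·49/26.3 ≈ 76.52, so AQI = 77.
Site K 24.7: bracket 9.1–35.4 → index 51–100; slope 49/26.3, offset 15.6.
AQI = 51 + 49/26.3·15.6 ≈ 80.06 ⇒ 80.
Site A: 129.6 ∈ [125.5, 225.4] ↔ index [201, 300].
201 + (129.6−125.5)·(300−201)/(225.4−125.5) = 201 + 4.1·99/99.9 ≈ 205.06, so AQI = 205.
AQIs: Site H=176, Site M=77, Site K=80, Site A=205. Site A (205) − Site H (176) = 29.

29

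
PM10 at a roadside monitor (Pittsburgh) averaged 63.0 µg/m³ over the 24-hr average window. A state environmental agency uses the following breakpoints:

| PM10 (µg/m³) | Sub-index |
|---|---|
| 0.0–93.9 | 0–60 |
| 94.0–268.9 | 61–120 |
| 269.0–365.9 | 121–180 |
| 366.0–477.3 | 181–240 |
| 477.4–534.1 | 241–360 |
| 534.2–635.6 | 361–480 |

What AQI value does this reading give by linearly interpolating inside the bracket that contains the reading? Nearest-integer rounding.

PM10: 63.0 lies in 0.0–93.9, so I_lo=0, I_hi=60, C_lo=0.0, C_hi=93.9.
(60−0)/(93.9−0.0) × (63.0−0.0) + 0 = 60/93.9 × 63.0 + 0 ≈ 40.26 → 40.

40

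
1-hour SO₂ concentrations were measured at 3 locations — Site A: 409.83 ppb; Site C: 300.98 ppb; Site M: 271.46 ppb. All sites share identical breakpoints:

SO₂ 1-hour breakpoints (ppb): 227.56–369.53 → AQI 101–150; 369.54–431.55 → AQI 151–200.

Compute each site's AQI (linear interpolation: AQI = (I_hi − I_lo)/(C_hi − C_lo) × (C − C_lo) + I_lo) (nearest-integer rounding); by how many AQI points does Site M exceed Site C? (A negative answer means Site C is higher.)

Site A: 409.83 lies in 369.54–431.55, so I_lo=151, I_hi=200, C_lo=369.54, C_hi=431.55.
(200−151)/(431.55−369.54) × (409.83−369.54) + 151 = 49/62.01 × 40.29 + 151 ≈ 182.84 → 183.
Site C: row 227.56–369.53 (AQI 101–150). (150−101)·(300.98−227.56)/(369.53−227.56) + 101 = 49·73.42/141.97 + 101 ≈ 126.34 → 126.
Site M: 271.46 ∈ [227.56, 369.53] ↔ index [101, 150].
101 + (271.46−227.56)·(150−101)/(369.53−227.56) = 101 + 43.90·49/141.97 ≈ 116.15, so AQI = 116.
AQIs: Site A=183, Site C=126, Site M=116. Site M (116) − Site C (126) = -10.

-10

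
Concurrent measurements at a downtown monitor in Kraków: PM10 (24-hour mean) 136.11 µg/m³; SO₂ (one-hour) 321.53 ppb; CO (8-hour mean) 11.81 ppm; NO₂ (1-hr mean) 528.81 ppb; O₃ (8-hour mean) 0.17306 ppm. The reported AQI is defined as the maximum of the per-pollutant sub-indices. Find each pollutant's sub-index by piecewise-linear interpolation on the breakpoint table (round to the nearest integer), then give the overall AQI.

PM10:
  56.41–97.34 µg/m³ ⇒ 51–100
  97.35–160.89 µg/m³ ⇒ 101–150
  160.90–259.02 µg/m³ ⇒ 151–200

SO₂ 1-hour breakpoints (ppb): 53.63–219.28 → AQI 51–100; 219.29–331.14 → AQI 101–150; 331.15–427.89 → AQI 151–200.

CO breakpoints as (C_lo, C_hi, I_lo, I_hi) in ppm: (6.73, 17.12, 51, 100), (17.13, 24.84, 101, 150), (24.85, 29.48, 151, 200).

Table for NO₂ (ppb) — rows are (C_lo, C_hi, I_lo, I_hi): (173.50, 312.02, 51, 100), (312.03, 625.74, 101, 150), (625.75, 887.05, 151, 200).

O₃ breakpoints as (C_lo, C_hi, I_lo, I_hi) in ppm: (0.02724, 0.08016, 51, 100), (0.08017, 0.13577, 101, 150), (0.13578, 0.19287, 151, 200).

PM10: 136.11 ∈ [97.35, 160.89] ↔ index [101, 150].
101 + (136.11−97.35)·(150−101)/(160.89−97.35) = 101 + 38.76·49/63.54 ≈ 130.89, so AQI = 131.
SO₂: row 219.29–331.14 (AQI 101–150). (150−101)·(321.53−219.29)/(331.14−219.29) + 101 = 49·102.24/111.85 + 101 ≈ 145.79 → 146.
CO: 11.81 lies in 6.73–17.12, so I_lo=51, I_hi=100, C_lo=6.73, C_hi=17.12.
(100−51)/(17.12−6.73) × (11.81−6.73) + 51 = 49/10.39 × 5.08 + 51 ≈ 74.96 → 75.
NO₂: row 312.03–625.74 (AQI 101–150). (150−101)·(528.81−312.03)/(625.74−312.03) + 101 = 49·216.78/313.71 + 101 ≈ 134.86 → 135.
O₃: 0.17306 lies in 0.13578–0.19287, so I_lo=151, I_hi=200, C_lo=0.13578, C_hi=0.19287.
(200−151)/(0.19287−0.13578) × (0.17306−0.13578) + 151 = 49/0.05709 × 0.03728 + 151 ≈ 183.00 → 183.
Sub-indices: PM10→131, SO₂→146, CO→75, NO₂→135, O₃→183. Overall AQI = max = 183; dominant pollutant is O₃.
AQI 183: Unhealthy.

183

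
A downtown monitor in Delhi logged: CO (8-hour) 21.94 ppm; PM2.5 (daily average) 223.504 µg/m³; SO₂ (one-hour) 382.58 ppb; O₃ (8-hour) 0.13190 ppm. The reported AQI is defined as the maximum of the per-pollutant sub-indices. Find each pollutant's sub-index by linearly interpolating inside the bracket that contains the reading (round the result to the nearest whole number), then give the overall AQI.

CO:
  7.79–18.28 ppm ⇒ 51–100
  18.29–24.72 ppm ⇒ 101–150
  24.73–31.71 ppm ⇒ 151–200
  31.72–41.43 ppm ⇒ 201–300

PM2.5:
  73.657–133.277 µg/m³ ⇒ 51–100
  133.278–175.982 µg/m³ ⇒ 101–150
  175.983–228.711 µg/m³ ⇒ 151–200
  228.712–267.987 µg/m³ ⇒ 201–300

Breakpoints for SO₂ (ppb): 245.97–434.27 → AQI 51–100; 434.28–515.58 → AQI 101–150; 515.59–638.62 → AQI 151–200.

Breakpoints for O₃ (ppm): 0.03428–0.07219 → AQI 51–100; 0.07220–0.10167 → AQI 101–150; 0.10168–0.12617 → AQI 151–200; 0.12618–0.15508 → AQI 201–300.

CO: 21.94 ∈ [18.29, 24.72] ↔ index [101, 150].
101 + (21.94−18.29)·(150−101)/(24.72−18.29) = 101 + 3.65·49/6.43 ≈ 128.81, so AQI = 129.
PM2.5: 223.504 ∈ [175.983, 228.711] ↔ index [151, 200].
151 + (223.504−175.983)·(200−151)/(228.711−175.983) = 151 + 47.521·49/52.728 ≈ 195.16, so AQI = 195.
SO₂: 382.58 lies in 245.97–434.27, so I_lo=51, I_hi=100, C_lo=245.97, C_hi=434.27.
(100−51)/(434.27−245.97) × (382.58−245.97) + 51 = 49/188.30 × 136.61 + 51 ≈ 86.55 → 87.
O₃: row 0.12618–0.15508 (AQI 201–300). (300−201)·(0.13190−0.12618)/(0.15508−0.12618) + 201 = 99·0.00572/0.02890 + 201 ≈ 220.59 → 221.
Sub-indices: CO→129, PM2.5→195, SO₂→87, O₃→221. Overall AQI = max = 221; dominant pollutant is O₃.

221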